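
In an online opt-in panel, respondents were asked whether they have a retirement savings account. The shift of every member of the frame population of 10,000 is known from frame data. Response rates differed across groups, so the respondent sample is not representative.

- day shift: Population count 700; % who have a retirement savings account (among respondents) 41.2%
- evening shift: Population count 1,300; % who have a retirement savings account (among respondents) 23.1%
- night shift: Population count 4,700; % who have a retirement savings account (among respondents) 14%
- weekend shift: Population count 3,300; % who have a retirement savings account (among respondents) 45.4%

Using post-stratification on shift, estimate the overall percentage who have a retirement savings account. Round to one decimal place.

27.4%

Post-stratification weights by population share, not respondent share:
  day shift: (700/10,000) × 41.2 = 2.884
  evening shift: (1,300/10,000) × 23.1 = 3.003
  night shift: (4,700/10,000) × 14 = 6.58
  weekend shift: (3,300/10,000) × 45.4 = 14.982
Post-stratified estimate = 27.449 → 27.4%.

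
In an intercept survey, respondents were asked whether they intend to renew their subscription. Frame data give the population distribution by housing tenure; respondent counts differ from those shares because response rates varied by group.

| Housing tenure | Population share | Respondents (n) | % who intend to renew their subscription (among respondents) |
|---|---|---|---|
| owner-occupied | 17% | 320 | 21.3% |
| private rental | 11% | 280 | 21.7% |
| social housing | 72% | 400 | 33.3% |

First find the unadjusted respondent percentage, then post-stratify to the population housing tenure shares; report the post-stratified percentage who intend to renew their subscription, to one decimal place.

30.0%

Naive respondent-only estimate (weights = respondent counts):
  (320/1000)×21.3 + (280/1000)×21.7 + (400/1000)×33.3 = 26.212%
Post-stratifying to population shares instead:
  0.17×21.3 + 0.11×21.7 + 0.72×33.3 = 29.984%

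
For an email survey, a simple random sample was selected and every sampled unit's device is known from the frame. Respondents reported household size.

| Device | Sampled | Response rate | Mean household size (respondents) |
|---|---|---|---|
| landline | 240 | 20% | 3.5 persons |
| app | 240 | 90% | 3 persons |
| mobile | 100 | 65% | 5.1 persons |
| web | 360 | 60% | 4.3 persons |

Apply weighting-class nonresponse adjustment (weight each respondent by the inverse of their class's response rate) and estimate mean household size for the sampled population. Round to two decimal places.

3.85

With weight = n_sampled/n_responded per class, the weighted class total is n_sampled:
  landline: 240 × 3.5 = 840
  app: 240 × 3 = 720
  mobile: 100 × 5.1 = 510
  web: 360 × 4.3 = 1548
Adjusted estimate = 3618 / 940 = 3.84894 → 3.85.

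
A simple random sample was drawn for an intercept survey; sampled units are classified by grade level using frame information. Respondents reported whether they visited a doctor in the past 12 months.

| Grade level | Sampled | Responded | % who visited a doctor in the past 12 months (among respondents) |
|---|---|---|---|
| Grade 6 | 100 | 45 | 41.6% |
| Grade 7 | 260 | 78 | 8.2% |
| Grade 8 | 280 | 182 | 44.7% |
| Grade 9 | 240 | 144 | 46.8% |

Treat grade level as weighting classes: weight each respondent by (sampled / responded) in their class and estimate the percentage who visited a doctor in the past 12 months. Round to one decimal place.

Response rates by class: Grade 6 45/100 = 45%, Grade 7 78/260 = 30%, Grade 8 182/280 = 65%, Grade 9 144/240 = 60%.
Each respondent's weight = sampled/responded in their class; summing within a class gives n_sampled, so:
  Grade 6: 100 × 41.6 = 4160
  Grade 7: 260 × 8.2 = 2132
  Grade 8: 280 × 44.7 = 12,516
  Grade 9: 240 × 46.8 = 11,232
Adjusted estimate = 30,040 / 880 = 34.1364 → 34.1%.

34.1%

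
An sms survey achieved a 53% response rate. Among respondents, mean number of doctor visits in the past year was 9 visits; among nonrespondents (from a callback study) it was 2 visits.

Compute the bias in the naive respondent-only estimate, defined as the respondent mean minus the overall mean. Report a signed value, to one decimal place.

+3.3

Nonresponse fraction = 1 − 0.53 = 0.47.
Bias = (nonresponse fraction) × (respondent mean − nonrespondent mean)
     = 0.47 × (9 − 2) = 0.47 × 7 = 3.29.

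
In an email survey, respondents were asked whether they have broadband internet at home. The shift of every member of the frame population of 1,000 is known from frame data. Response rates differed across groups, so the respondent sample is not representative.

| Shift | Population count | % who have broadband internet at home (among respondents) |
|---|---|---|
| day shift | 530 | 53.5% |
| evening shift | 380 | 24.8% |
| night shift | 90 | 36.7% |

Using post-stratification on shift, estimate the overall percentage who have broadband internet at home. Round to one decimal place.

Post-stratification weights by population share, not respondent share:
  day shift: (530/1,000) × 53.5 = 28.355
  evening shift: (380/1,000) × 24.8 = 9.424
  night shift: (90/1,000) × 36.7 = 3.303
Post-stratified estimate = 41.082 → 41.1%.

41.1%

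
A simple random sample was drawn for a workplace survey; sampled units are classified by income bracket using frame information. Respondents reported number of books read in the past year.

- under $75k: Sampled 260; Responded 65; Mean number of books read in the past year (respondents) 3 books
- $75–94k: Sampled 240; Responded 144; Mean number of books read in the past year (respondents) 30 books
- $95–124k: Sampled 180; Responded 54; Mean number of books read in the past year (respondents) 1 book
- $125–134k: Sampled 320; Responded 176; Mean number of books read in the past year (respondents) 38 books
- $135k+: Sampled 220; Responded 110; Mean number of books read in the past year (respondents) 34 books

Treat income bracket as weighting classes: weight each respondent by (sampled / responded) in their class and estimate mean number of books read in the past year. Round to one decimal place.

Response rates by class: under $75k 65/260 = 25%, $75–94k 144/240 = 60%, $95–124k 54/180 = 30%, $125–134k 176/320 = 55%, $135k+ 110/220 = 50%.
Weighting each respondent by the inverse class response rate inflates each class back to its sampled size, so the class weight is n_sampled:
  under $75k: 260 × 3 = 780
  $75–94k: 240 × 30 = 7200
  $95–124k: 180 × 1 = 180
  $125–134k: 320 × 38 = 12,160
  $135k+: 220 × 34 = 7480
Adjusted estimate = 27,800 / 1,220 = 22.7869 → 22.8.

22.8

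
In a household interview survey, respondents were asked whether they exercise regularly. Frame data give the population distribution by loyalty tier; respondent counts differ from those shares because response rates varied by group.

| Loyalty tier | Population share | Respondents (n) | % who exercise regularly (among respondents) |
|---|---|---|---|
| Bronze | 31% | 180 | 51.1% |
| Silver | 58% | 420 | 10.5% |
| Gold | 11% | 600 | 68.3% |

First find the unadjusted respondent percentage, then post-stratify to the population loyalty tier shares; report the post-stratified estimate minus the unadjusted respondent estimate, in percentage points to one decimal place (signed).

Naive respondent-only estimate (weights = respondent counts):
  (180/1200)×51.1 + (420/1200)×10.5 + (600/1200)×68.3 = 45.49%
Post-stratifying to population shares instead:
  0.31×51.1 + 0.58×10.5 + 0.11×68.3 = 29.444%
Difference = 29.444 − 45.49 = -16.046 pp.

-16.0 percentage points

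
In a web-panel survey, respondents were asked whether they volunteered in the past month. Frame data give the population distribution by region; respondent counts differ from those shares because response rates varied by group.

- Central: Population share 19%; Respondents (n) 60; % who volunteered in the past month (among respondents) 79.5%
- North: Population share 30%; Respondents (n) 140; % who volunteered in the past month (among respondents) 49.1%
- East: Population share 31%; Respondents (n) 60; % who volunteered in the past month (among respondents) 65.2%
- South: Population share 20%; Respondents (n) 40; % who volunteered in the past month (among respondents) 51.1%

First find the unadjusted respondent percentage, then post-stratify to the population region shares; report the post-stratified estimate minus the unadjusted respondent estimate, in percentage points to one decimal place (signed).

Without adjustment, the pooled respondent share is:
  (60/300)×79.5 + (140/300)×49.1 + (60/300)×65.2 + (40/300)×51.1 = 58.6667%
Post-stratifying to population shares instead:
  0.19×79.5 + 0.3×49.1 + 0.31×65.2 + 0.2×51.1 = 60.267%
Difference = 60.267 − 58.6667 = 1.6003 pp.

+1.6 percentage points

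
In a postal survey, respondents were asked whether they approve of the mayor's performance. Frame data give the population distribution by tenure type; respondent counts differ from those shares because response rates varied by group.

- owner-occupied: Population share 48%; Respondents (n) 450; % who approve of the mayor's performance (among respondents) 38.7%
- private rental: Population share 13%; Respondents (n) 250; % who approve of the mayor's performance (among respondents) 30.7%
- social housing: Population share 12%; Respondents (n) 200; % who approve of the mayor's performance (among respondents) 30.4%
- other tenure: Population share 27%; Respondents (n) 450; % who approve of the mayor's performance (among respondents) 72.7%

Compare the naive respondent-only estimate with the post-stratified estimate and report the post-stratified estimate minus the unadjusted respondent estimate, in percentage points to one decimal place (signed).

-1.5 percentage points

Without adjustment, the pooled respondent share is:
  (450/1350)×38.7 + (250/1350)×30.7 + (200/1350)×30.4 + (450/1350)×72.7 = 47.3222%
Post-stratifying to population shares instead:
  0.48×38.7 + 0.13×30.7 + 0.12×30.4 + 0.27×72.7 = 45.844%
Difference = 45.844 − 47.3222 = -1.4782 pp.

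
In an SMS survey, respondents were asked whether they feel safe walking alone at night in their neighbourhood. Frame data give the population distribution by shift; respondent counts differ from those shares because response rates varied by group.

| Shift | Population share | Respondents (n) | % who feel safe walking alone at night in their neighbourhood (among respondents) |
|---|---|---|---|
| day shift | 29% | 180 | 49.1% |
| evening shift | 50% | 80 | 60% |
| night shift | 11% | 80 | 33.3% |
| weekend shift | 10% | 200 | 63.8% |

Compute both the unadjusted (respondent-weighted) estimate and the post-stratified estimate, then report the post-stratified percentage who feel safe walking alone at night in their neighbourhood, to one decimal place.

54.3%

Naive respondent-only estimate (weights = respondent counts):
  (180/540)×49.1 + (80/540)×60 + (80/540)×33.3 + (200/540)×63.8 = 53.8185%
Post-stratifying to population shares instead:
  0.29×49.1 + 0.5×60 + 0.11×33.3 + 0.1×63.8 = 54.282%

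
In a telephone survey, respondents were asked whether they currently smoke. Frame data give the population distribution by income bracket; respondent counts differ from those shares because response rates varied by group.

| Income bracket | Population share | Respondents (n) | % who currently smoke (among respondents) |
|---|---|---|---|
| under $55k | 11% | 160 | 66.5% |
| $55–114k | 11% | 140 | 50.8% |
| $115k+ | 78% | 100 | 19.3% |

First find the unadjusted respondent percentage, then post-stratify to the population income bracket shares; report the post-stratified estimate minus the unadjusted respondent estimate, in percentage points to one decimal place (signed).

Naive respondent-only estimate (weights = respondent counts):
  (160/400)×66.5 + (140/400)×50.8 + (100/400)×19.3 = 49.205%
Post-stratified estimate weights by population shares:
  0.11×66.5 + 0.11×50.8 + 0.78×19.3 = 27.957%
Difference = 27.957 − 49.205 = -21.248 pp.

-21.2 percentage points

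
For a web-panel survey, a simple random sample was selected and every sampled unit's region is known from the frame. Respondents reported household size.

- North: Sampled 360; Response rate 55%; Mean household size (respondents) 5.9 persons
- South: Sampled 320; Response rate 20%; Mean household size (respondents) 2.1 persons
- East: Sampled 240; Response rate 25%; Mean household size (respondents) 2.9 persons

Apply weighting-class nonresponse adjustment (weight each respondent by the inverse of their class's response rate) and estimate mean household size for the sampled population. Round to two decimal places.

3.80

With weight = n_sampled/n_responded per class, the weighted class total is n_sampled:
  North: 360 × 5.9 = 2124
  South: 320 × 2.1 = 672
  East: 240 × 2.9 = 696
Adjusted estimate = 3492 / 920 = 3.79565 → 3.80.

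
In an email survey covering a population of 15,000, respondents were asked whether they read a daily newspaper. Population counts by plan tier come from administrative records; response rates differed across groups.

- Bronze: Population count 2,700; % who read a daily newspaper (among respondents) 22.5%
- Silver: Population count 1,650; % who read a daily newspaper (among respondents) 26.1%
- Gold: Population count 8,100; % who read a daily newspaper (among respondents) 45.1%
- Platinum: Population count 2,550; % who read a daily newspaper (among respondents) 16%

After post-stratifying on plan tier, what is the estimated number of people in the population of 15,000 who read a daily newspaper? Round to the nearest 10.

Apply each group's respondent rate to its population count:
  Bronze: 2,700 × 22.5% = 607.5
  Silver: 1,650 × 26.1% = 430.65
  Gold: 8,100 × 45.1% = 3653.1
  Platinum: 2,550 × 16% = 408
Estimated total = 5099.25 → 5,100.

5,100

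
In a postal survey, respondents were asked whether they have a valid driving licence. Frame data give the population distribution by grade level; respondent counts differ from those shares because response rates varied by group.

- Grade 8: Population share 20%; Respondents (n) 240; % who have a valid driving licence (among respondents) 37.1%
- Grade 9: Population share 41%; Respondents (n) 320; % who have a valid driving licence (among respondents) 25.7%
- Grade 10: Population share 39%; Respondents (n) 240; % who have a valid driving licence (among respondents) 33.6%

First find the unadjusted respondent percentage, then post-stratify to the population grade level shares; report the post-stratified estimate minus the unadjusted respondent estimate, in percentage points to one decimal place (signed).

-0.4 percentage points

Unadjusted (pooled respondent) estimate weights by respondent counts:
  (240/800)×37.1 + (320/800)×25.7 + (240/800)×33.6 = 31.49%
Post-stratified estimate weights by population shares:
  0.2×37.1 + 0.41×25.7 + 0.39×33.6 = 31.061%
Difference = 31.061 − 31.49 = -0.429 pp.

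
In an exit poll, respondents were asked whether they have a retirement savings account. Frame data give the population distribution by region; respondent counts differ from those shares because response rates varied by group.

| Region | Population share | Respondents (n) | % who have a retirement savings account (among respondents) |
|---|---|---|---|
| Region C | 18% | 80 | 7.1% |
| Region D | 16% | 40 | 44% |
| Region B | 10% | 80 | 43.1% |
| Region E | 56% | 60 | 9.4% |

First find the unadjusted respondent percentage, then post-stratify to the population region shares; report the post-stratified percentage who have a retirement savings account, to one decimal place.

Unadjusted (pooled respondent) estimate weights by respondent counts:
  (80/260)×7.1 + (40/260)×44 + (80/260)×43.1 + (60/260)×9.4 = 24.3846%
Post-stratified estimate weights by population shares:
  0.18×7.1 + 0.16×44 + 0.1×43.1 + 0.56×9.4 = 17.892%

17.9%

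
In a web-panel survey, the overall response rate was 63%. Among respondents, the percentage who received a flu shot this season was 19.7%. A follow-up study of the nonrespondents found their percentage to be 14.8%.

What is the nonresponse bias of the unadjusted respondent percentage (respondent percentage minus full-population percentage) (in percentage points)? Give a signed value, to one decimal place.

Nonresponse fraction = 1 − 0.63 = 0.37.
Bias = (nonresponse fraction) × (respondent percentage − nonrespondent percentage)
     = 0.37 × (19.7 − 14.8) = 0.37 × 4.9 = 1.813.

+1.8 percentage points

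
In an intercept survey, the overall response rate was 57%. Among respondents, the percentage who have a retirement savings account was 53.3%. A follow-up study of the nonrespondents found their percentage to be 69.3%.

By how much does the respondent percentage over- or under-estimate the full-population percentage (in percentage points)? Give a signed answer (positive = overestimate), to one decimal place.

Nonresponse fraction = 1 − 0.57 = 0.43.
Bias = (nonresponse fraction) × (respondent percentage − nonrespondent percentage)
     = 0.43 × (53.3 − 69.3) = 0.43 × -16 = -6.88.

-6.9 percentage points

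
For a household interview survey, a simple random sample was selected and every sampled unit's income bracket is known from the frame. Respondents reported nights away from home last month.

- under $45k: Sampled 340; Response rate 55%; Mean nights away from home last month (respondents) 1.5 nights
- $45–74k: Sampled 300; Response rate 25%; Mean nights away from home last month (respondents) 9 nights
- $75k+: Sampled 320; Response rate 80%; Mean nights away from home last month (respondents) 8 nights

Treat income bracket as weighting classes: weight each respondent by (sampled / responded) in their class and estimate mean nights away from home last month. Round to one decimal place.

Weighting each respondent by the inverse class response rate inflates each class back to its sampled size, so the class weight is n_sampled:
  under $45k: 340 × 1.5 = 510
  $45–74k: 300 × 9 = 2700
  $75k+: 320 × 8 = 2560
Adjusted estimate = 5770 / 960 = 6.01042 → 6.0.

6.0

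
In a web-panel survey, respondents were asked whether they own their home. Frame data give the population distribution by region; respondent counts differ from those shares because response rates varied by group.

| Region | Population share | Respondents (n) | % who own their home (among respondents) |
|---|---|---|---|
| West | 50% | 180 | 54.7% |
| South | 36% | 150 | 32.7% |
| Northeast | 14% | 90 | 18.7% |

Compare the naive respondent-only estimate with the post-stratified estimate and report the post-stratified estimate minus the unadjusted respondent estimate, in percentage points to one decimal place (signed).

+2.6 percentage points

Naive respondent-only estimate (weights = respondent counts):
  (180/420)×54.7 + (150/420)×32.7 + (90/420)×18.7 = 39.1286%
Reweighting by population region shares:
  0.5×54.7 + 0.36×32.7 + 0.14×18.7 = 41.74%
Difference = 41.74 − 39.1286 = 2.6114 pp.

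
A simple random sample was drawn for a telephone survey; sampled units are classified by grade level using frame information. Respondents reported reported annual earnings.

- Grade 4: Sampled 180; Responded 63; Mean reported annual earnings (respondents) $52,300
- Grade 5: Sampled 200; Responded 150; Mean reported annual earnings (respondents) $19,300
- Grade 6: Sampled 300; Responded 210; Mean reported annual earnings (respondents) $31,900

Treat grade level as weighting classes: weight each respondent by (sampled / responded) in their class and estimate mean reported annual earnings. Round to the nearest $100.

Response rates by class: Grade 4 63/180 = 35%, Grade 5 150/200 = 75%, Grade 6 210/300 = 70%.
Weighting each respondent by the inverse class response rate inflates each class back to its sampled size, so the class weight is n_sampled:
  Grade 4: 180 × 52,300 = 9,414,000
  Grade 5: 200 × 19,300 = 3,860,000
  Grade 6: 300 × 31,900 = 9,570,000
Adjusted estimate = 22,844,000 / 680 = 33594.1 → $33,600.

$33,600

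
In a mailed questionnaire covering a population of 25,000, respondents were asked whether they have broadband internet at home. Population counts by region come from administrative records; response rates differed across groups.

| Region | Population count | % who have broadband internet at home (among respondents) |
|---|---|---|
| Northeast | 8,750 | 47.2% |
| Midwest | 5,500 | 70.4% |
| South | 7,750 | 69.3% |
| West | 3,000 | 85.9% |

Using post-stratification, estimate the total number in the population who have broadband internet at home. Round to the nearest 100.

15,900

Each cell contributes its population count × the respondent rate:
  Northeast: 8,750 × 47.2% = 4130
  Midwest: 5,500 × 70.4% = 3872
  South: 7,750 × 69.3% = 5370.75
  West: 3,000 × 85.9% = 2577
Estimated total = 15949.8 → 15,900.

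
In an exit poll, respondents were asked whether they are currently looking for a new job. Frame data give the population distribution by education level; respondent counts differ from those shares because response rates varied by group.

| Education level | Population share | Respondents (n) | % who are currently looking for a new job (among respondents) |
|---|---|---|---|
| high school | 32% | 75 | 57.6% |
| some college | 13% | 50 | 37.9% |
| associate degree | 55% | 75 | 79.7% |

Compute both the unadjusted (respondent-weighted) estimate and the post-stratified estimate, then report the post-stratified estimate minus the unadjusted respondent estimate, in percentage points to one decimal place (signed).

Naive respondent-only estimate (weights = respondent counts):
  (75/200)×57.6 + (50/200)×37.9 + (75/200)×79.7 = 60.9625%
Post-stratified estimate weights by population shares:
  0.32×57.6 + 0.13×37.9 + 0.55×79.7 = 67.194%
Difference = 67.194 − 60.9625 = 6.2315 pp.

+6.2 percentage points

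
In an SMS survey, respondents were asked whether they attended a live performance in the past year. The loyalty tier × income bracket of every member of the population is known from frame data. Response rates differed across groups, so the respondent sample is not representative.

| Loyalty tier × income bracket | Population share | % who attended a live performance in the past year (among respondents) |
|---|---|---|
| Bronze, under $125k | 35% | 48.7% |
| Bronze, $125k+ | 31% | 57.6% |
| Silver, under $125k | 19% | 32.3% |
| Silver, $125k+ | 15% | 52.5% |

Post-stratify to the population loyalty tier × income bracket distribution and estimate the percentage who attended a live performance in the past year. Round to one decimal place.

Post-stratification weights by population share, not respondent share:
  Bronze, under $125k: 0.35 × 48.7 = 17.045
  Bronze, $125k+: 0.31 × 57.6 = 17.856
  Silver, under $125k: 0.19 × 32.3 = 6.137
  Silver, $125k+: 0.15 × 52.5 = 7.875
Post-stratified estimate = 48.913 → 48.9%.

48.9%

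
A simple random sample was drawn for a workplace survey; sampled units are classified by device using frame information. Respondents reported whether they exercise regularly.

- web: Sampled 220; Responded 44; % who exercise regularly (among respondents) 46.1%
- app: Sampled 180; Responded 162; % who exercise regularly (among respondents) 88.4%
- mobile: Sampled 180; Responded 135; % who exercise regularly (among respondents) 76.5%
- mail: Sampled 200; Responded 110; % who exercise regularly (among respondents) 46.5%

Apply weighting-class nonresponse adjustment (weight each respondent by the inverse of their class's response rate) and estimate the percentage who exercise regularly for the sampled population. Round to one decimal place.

Class response rates: web 44/220 = 20%, app 162/180 = 90%, mobile 135/180 = 75%, mail 110/200 = 55%.
With weight = n_sampled/n_responded per class, the weighted class total is n_sampled:
  web: 220 × 46.1 = 10,142
  app: 180 × 88.4 = 15912
  mobile: 180 × 76.5 = 13,770
  mail: 200 × 46.5 = 9300
Adjusted estimate = 49,124 / 780 = 62.9795 → 63.0%.

63.0%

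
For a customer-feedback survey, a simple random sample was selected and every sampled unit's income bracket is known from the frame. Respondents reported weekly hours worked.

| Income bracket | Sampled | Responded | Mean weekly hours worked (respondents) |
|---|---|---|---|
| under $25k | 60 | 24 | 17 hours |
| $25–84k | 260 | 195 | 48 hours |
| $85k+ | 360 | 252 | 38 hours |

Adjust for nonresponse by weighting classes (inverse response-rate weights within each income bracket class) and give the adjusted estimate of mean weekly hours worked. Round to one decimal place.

40.0

Class response rates: under $25k 24/60 = 40%, $25–84k 195/260 = 75%, $85k+ 252/360 = 70%.
Inverse-response-rate weighting restores each class to its sampled count, so class totals weight by n_sampled:
  under $25k: 60 × 17 = 1020
  $25–84k: 260 × 48 = 12,480
  $85k+: 360 × 38 = 13,680
Adjusted estimate = 27,180 / 680 = 39.9706 → 40.0.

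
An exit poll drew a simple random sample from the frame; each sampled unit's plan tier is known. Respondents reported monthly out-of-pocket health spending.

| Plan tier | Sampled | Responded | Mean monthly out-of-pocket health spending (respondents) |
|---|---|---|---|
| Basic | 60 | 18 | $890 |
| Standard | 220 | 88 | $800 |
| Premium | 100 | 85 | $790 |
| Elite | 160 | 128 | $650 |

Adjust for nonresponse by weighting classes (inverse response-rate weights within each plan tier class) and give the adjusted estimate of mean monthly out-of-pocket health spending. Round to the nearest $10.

$760

Class response rates: Basic 18/60 = 30%, Standard 88/220 = 40%, Premium 85/100 = 85%, Elite 128/160 = 80%.
Each respondent's weight = sampled/responded in their class; summing within a class gives n_sampled, so:
  Basic: 60 × 890 = 53,400
  Standard: 220 × 800 = 176,000
  Premium: 100 × 790 = 79,000
  Elite: 160 × 650 = 104,000
Adjusted estimate = 412,400 / 540 = 763.704 → $760.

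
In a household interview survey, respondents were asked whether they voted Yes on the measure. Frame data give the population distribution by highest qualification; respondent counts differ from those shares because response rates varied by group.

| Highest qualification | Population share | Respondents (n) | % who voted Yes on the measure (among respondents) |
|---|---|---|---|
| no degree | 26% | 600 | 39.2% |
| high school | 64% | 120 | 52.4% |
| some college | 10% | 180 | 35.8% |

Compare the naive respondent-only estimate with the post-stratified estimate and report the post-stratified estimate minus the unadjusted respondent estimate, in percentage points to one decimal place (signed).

+7.0 percentage points

Naive respondent-only estimate (weights = respondent counts):
  (600/900)×39.2 + (120/900)×52.4 + (180/900)×35.8 = 40.28%
Post-stratified estimate weights by population shares:
  0.26×39.2 + 0.64×52.4 + 0.1×35.8 = 47.308%
Difference = 47.308 − 40.28 = 7.028 pp.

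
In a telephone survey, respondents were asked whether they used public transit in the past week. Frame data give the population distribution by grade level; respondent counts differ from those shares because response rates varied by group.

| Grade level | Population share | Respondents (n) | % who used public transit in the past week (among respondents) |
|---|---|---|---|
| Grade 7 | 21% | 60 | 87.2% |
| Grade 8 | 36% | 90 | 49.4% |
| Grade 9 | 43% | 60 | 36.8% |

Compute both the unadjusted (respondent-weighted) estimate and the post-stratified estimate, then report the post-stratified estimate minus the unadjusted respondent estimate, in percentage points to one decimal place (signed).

-4.7 percentage points

Naive respondent-only estimate (weights = respondent counts):
  (60/210)×87.2 + (90/210)×49.4 + (60/210)×36.8 = 56.6%
Reweighting by population grade level shares:
  0.21×87.2 + 0.36×49.4 + 0.43×36.8 = 51.92%
Difference = 51.92 − 56.6 = -4.68 pp.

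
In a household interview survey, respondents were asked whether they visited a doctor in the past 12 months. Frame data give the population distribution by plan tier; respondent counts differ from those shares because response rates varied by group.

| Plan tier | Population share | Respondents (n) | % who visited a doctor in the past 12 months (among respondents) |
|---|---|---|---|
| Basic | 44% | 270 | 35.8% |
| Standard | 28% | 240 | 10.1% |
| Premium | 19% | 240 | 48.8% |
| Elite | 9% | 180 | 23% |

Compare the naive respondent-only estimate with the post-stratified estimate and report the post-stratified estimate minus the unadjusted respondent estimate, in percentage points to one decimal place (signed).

Unadjusted (pooled respondent) estimate weights by respondent counts:
  (270/930)×35.8 + (240/930)×10.1 + (240/930)×48.8 + (180/930)×23 = 30.0452%
Reweighting by population plan tier shares:
  0.44×35.8 + 0.28×10.1 + 0.19×48.8 + 0.09×23 = 29.922%
Difference = 29.922 − 30.0452 = -0.1232 pp.

-0.1 percentage points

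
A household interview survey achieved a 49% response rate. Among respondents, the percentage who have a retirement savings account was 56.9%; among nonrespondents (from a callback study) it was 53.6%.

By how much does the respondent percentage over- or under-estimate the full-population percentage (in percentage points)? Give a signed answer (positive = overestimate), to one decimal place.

Nonresponse fraction = 1 − 0.49 = 0.51.
Bias = (nonresponse fraction) × (respondent percentage − nonrespondent percentage)
     = 0.51 × (56.9 − 53.6) = 0.51 × 3.3 = 1.683.

+1.7 percentage points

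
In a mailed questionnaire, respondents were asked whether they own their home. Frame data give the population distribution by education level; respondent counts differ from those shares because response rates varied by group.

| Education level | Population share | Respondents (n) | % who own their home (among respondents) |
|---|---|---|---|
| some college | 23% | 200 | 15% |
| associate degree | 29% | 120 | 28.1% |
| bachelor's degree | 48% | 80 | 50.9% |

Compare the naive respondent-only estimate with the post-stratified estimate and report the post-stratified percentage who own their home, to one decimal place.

36.0%

Unadjusted (pooled respondent) estimate weights by respondent counts:
  (200/400)×15 + (120/400)×28.1 + (80/400)×50.9 = 26.11%
Post-stratifying to population shares instead:
  0.23×15 + 0.29×28.1 + 0.48×50.9 = 36.031%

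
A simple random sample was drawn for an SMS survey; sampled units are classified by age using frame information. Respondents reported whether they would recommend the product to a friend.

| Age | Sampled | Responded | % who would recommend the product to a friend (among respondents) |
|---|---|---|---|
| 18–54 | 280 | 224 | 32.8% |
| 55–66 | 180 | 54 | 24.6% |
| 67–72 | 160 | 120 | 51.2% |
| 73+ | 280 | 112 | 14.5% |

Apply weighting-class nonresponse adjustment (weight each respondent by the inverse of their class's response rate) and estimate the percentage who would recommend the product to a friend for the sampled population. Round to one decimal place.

28.7%

Class response rates: 18–54 224/280 = 80%, 55–66 54/180 = 30%, 67–72 120/160 = 75%, 73+ 112/280 = 40%.
Each respondent's weight = sampled/responded in their class; summing within a class gives n_sampled, so:
  18–54: 280 × 32.8 = 9184
  55–66: 180 × 24.6 = 4428
  67–72: 160 × 51.2 = 8192
  73+: 280 × 14.5 = 4060
Adjusted estimate = 25,864 / 900 = 28.7378 → 28.7%.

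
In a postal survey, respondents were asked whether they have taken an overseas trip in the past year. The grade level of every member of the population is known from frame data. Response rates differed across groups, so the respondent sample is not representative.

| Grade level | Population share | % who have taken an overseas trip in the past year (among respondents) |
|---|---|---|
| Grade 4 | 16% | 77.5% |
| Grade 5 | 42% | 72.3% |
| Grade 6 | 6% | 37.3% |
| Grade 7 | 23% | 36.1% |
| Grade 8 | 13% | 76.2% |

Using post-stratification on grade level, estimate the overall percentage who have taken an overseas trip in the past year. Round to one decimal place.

Post-stratification weights by population share, not respondent share:
  Grade 4: 0.16 × 77.5 = 12.4
  Grade 5: 0.42 × 72.3 = 30.366
  Grade 6: 0.06 × 37.3 = 2.238
  Grade 7: 0.23 × 36.1 = 8.303
  Grade 8: 0.13 × 76.2 = 9.906
Post-stratified estimate = 63.213 → 63.2%.

63.2%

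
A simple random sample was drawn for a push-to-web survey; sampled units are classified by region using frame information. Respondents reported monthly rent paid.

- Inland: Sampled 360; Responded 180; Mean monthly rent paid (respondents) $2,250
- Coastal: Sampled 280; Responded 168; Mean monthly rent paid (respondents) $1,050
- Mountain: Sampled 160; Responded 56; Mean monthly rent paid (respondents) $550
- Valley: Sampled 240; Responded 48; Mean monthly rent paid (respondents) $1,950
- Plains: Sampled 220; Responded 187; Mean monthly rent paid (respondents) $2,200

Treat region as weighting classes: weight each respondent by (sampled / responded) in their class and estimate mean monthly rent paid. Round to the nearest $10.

Response rates by class: Inland 180/360 = 50%, Coastal 168/280 = 60%, Mountain 56/160 = 35%, Valley 48/240 = 20%, Plains 187/220 = 85%.
Weighting each respondent by the inverse class response rate inflates each class back to its sampled size, so the class weight is n_sampled:
  Inland: 360 × 2250 = 810,000
  Coastal: 280 × 1050 = 294,000
  Mountain: 160 × 550 = 88,000
  Valley: 240 × 1950 = 468,000
  Plains: 220 × 2200 = 484,000
Adjusted estimate = 2,144,000 / 1,260 = 1701.59 → $1,700.

$1,700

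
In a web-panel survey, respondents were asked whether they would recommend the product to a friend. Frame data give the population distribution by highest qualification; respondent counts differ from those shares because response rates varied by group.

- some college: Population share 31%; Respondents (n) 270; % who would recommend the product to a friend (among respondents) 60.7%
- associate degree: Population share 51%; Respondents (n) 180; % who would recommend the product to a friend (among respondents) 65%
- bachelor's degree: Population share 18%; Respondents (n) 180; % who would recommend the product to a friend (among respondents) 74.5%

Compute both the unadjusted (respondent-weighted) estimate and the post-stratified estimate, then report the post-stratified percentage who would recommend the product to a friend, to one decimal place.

65.4%

Unadjusted (pooled respondent) estimate weights by respondent counts:
  (270/630)×60.7 + (180/630)×65 + (180/630)×74.5 = 65.8714%
Post-stratified estimate weights by population shares:
  0.31×60.7 + 0.51×65 + 0.18×74.5 = 65.377%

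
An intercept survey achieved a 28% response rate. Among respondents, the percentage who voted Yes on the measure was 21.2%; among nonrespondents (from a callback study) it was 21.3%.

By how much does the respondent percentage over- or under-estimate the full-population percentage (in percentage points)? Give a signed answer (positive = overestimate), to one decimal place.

-0.1 percentage points

Nonresponse fraction = 1 − 0.28 = 0.72.
Bias = (nonresponse fraction) × (respondent percentage − nonrespondent percentage)
     = 0.72 × (21.2 − 21.3) = 0.72 × -0.1 = -0.072.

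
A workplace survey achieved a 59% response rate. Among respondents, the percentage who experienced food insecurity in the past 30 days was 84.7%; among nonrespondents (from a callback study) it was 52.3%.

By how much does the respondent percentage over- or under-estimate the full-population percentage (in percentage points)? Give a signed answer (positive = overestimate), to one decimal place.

Nonresponse fraction = 1 − 0.59 = 0.41.
Bias = (nonresponse fraction) × (respondent percentage − nonrespondent percentage)
     = 0.41 × (84.7 − 52.3) = 0.41 × 32.4 = 13.284.

+13.3 percentage points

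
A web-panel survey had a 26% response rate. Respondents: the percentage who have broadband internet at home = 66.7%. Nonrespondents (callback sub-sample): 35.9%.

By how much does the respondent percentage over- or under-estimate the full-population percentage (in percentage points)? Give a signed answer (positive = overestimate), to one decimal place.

+22.8 percentage points

Nonresponse fraction = 1 − 0.26 = 0.74.
Bias = (nonresponse fraction) × (respondent percentage − nonrespondent percentage)
     = 0.74 × (66.7 − 35.9) = 0.74 × 30.8 = 22.792.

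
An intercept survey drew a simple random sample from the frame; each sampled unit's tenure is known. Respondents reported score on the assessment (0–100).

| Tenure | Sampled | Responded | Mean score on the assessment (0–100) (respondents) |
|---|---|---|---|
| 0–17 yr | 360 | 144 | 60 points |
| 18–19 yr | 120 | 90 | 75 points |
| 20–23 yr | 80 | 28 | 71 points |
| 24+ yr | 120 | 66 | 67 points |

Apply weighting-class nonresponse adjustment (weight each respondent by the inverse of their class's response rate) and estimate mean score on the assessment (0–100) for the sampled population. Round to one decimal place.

65.2

Class response rates: 0–17 yr 144/360 = 40%, 18–19 yr 90/120 = 75%, 20–23 yr 28/80 = 35%, 24+ yr 66/120 = 55%.
With weight = n_sampled/n_responded per class, the weighted class total is n_sampled:
  0–17 yr: 360 × 60 = 21,600
  18–19 yr: 120 × 75 = 9000
  20–23 yr: 80 × 71 = 5680
  24+ yr: 120 × 67 = 8040
Adjusted estimate = 44,320 / 680 = 65.1765 → 65.2.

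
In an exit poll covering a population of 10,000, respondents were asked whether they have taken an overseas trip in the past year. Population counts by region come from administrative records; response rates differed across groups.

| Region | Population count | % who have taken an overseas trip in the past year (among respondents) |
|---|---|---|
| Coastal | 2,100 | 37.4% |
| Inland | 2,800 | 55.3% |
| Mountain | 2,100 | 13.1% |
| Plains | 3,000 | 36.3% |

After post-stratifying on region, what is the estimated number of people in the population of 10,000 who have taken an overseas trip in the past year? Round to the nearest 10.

3,700

Each cell contributes its population count × the respondent rate:
  Coastal: 2,100 × 37.4% = 785.4
  Inland: 2,800 × 55.3% = 1548.4
  Mountain: 2,100 × 13.1% = 275.1
  Plains: 3,000 × 36.3% = 1089
Estimated total = 3697.9 → 3,700.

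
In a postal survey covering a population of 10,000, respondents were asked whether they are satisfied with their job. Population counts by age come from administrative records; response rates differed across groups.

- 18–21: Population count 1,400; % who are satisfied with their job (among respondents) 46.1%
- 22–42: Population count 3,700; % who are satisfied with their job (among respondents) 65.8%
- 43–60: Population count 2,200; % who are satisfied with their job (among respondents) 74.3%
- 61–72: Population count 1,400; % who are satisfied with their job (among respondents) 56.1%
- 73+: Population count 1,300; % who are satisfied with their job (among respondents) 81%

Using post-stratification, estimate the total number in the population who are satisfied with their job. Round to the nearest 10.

6,550

Apply each group's respondent rate to its population count:
  18–21: 1,400 × 46.1% = 645.4
  22–42: 3,700 × 65.8% = 2434.6
  43–60: 2,200 × 74.3% = 1634.6
  61–72: 1,400 × 56.1% = 785.4
  73+: 1,300 × 81% = 1053
Estimated total = 6553 → 6,550.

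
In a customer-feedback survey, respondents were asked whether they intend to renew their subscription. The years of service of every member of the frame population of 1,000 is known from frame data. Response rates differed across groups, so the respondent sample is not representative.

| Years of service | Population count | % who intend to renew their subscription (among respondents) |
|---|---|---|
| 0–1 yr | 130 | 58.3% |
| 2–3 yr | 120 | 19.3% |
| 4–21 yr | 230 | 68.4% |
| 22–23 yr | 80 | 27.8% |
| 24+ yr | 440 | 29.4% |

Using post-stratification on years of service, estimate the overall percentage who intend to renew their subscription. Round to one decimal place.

40.8%

Reweight to the known years of service distribution:
  0–1 yr: (130/1,000) × 58.3 = 7.579
  2–3 yr: (120/1,000) × 19.3 = 2.316
  4–21 yr: (230/1,000) × 68.4 = 15.732
  22–23 yr: (80/1,000) × 27.8 = 2.224
  24+ yr: (440/1,000) × 29.4 = 12.936
Post-stratified estimate = 40.787 → 40.8%.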